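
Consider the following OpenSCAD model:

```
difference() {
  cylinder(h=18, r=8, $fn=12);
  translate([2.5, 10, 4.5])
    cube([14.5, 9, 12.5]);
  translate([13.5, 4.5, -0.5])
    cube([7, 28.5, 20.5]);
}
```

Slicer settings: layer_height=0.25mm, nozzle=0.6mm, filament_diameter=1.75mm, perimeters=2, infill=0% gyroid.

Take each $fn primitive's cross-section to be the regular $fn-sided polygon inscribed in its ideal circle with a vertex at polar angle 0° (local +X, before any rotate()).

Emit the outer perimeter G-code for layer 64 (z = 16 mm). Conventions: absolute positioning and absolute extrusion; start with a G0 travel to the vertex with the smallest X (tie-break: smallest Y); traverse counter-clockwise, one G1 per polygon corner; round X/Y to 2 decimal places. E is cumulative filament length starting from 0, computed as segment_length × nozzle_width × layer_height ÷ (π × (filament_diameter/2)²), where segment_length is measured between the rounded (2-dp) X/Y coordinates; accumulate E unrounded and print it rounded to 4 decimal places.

G0 X-8.00 Y0.00 Z16.00
G1 X-6.93 Y-4.00 E0.2582
G1 X-4.00 Y-6.93 E0.5166
G1 X0.00 Y-8.00 E0.7749
G1 X4.00 Y-6.93 E1.0331
G1 X6.93 Y-4.00 E1.2915
G1 X8.00 Y0.00 E1.5497
G1 X6.93 Y4.00 E1.8079
G1 X4.00 Y6.93 E2.0663
G1 X0.00 Y8.00 E2.3246
G1 X-4.00 Y6.93 E2.5828
G1 X-6.93 Y4.00 E2.8412
G1 X-8.00 Y0.00 E3.0994

At z = 16 mm: the r=8 cylinder contributes a regular 12-gon of circumradius 8; the cube at (2.5, 10) is present — its section is the full 14.5×9 rectangle; the cube at (13.5, 4.5) (footprint 7×28.5) is included at this height; Subtracting the remaining from the first: starting from the r=8 cylinder, the 14.5×9 cube at (2.5, 10) misses the remaining region (no effect); the 7×28.5 cube at (13.5, 4.5) misses the remaining region (no effect) — 1 connected region. The outline is a single polygon with 12 vertices. Extrusion per mm of travel: 0.6 × 0.25 / (π × 0.875²) = 0.062363. Accumulating E over each segment gives final E = 3.0994.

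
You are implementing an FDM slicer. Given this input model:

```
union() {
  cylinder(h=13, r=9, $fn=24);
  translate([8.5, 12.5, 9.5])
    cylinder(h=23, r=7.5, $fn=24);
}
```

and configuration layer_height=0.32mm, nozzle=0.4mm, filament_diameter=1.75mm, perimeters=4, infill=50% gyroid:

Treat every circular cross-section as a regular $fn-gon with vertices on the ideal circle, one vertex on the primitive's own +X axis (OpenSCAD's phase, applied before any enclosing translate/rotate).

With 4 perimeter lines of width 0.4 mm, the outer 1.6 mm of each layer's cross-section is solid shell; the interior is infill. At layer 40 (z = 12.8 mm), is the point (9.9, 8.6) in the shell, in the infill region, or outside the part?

infill

At z = 12.8 mm: the r=9 cylinder gives a regular 24-gon of circumradius 9 (constant along its height); the r=7.5 cylinder at (8.5, 12.5) gives a regular 24-gon of circumradius 7.5 (constant along its height); Merging all regions: the regions partially overlap (shared area 5.50 mm²), so overlapping operands fuse into one piece — 1 connected region. Overall, the cross-section is a single solid region. The nearest boundary edge runs (12.25, 6.00)→(10.44, 5.26); distance from the point to it = 3.30 mm. The point is inside the cross-section and 3.30 mm from the nearest boundary — more than the 1.6 mm shell width (4 × 0.4), so it's in the infill interior.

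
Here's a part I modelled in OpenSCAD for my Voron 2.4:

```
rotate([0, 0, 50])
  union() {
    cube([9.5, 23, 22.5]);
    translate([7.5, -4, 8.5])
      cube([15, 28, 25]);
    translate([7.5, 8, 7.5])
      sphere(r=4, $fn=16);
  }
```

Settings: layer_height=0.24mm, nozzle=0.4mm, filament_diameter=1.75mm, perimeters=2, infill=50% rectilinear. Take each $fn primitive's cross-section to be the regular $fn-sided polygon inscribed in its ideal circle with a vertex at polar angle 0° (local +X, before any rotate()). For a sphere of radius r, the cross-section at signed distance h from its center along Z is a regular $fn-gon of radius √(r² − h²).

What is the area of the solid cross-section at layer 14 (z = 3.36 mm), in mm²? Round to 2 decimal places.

At z = 3.36 mm: the cube (footprint 9.5×23) is included at this height (area 218.50 mm²); the cube at (7.5, -4) is not intersected at this z (z outside [8.5, 33.5]); the sphere at (7.5, 8) is absent (|z−center|=4.140 > r=4); Combining (union): only the 9.5×23 cube is present, so the union is just that shape — area = 218.50 mm²; (rotated 50° about Z; rotation is an isometry so areas/perimeters/island counts are preserved). Overall, the cross-section is a single solid region. Net area = 218.50 mm².

218.50 mm²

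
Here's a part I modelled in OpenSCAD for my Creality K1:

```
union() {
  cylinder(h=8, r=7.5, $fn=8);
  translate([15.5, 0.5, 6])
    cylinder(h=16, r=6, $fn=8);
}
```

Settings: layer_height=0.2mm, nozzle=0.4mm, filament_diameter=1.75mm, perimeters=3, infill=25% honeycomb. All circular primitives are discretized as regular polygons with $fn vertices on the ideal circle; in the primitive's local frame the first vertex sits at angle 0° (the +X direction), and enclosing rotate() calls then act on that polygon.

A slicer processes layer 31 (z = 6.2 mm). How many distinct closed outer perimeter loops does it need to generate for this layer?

2

At z = 6.2 mm: the r=7.5 cylinder contributes a regular 8-gon of circumradius 7.5; the r=6 cylinder at (15.5, 0.5) contributes a regular 8-gon of circumradius 6; Taking the union: the 2 present regions are separate (no shared area or edge), so areas and boundary lengths simply add and each stays a separate island — 2 connected regions. The result has 2 disconnected regions.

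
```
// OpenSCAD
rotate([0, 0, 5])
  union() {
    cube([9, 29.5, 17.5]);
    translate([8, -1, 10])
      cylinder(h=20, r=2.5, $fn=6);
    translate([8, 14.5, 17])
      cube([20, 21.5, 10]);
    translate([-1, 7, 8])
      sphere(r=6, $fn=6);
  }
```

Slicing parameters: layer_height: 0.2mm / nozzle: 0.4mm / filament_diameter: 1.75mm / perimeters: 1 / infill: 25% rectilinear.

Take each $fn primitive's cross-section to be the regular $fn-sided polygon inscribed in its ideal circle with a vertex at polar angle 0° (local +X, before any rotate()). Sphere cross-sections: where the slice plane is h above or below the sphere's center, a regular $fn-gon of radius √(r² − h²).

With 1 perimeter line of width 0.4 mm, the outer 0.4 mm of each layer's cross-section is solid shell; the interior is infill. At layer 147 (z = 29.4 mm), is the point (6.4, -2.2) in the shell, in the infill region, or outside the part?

outside

At z = 29.4 mm: the cube is absent (z outside [0, 17.5]); the cylinder at (8, -1): section is a regular 6-gon, circumradius r=2.5; the cube at (8, 14.5) is absent (z outside [17, 27]); the sphere at (-1, 7) does not reach this height (|z−center|=21.400 > r=6); Taking the union: only the r=2.5 cylinder at (8, -1) is present, so the union is just that shape — 1 connected region; (whole slice rotated 5° about Z — lengths, areas and connectivity unchanged). Overall, the cross-section is a single solid region. Undo the 5° rotation: the query point maps to (6.184, -2.749) in the un-rotated model frame. The nearest boundary edge runs (5.50, -1.00)→(6.75, -3.17); distance from the point to it = 0.28 mm. The point is not inside any of the regions above, so it lies outside the cross-section (0.28 mm from the nearest boundary).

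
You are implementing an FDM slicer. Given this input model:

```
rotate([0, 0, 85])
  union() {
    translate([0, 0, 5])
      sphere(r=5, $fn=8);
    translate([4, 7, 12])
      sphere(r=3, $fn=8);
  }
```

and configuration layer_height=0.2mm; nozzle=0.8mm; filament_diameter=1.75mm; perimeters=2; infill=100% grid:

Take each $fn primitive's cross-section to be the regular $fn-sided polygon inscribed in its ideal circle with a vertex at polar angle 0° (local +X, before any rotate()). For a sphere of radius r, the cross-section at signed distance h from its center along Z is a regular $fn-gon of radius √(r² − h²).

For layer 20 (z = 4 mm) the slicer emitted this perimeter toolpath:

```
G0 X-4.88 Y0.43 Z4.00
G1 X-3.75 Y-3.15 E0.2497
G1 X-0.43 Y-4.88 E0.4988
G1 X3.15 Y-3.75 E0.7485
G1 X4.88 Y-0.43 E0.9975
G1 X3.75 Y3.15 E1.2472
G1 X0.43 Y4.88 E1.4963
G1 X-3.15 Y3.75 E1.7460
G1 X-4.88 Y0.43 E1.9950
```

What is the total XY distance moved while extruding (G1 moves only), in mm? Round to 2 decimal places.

Sum the Euclidean lengths of each G1 segment: total = 29.99 mm.

29.99 mm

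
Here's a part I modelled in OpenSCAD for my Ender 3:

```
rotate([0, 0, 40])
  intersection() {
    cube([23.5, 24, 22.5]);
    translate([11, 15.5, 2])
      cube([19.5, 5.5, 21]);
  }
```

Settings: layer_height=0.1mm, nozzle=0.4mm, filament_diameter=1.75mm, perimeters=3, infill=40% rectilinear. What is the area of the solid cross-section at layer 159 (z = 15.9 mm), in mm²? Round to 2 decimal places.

At z = 15.9 mm: the cube is present — its section is the full 23.5×24 rectangle (area 564.00 mm²); the 19.5×5.5 cube at (11, 15.5) contributes its full rectangle (area 107.25 mm²); Keeping only the common overlap: the 19.5×5.5 cube at (11, 15.5) partially overlaps the 23.5×24 cube; clipping to the common part keeps 68.75 mm² — area = 68.75 mm²; (rotated 40° about Z; rotation is an isometry so areas/perimeters/island counts are preserved). Overall, the cross-section is a single solid region. Net area = 68.75 mm².

68.75 mm²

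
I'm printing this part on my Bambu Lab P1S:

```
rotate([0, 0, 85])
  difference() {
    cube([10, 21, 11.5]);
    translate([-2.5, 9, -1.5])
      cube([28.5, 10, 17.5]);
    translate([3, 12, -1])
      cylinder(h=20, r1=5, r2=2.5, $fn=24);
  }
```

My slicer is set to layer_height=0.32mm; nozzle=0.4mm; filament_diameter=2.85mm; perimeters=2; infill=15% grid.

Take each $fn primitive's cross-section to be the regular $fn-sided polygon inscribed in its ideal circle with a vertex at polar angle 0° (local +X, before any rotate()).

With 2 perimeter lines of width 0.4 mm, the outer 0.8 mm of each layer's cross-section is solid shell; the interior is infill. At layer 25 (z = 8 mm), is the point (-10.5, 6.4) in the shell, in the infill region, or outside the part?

outside

At z = 8 mm: the cube (footprint 10×21) is included at this height; the cube at (-2.5, 9) is present — its section is the full 28.5×10 rectangle; the cone at (3, 12) contributes a regular 24-gon of circumradius 3.875 (interpolated between r1=5 and r2=2.5 at t=0.450); Taking the first minus the rest: starting from the 10×21 cube, the 28.5×10 cube at (-2.5, 9) partially overlaps it — only the 100.00 mm² overlap (of its 285.00 mm²) is removed, clipping the outline; the cone at (3, 12) partially overlaps it — only the 2.81 mm² overlap (of its 46.64 mm²) is removed, clipping the outline — 2 connected regions; (rotated 85° about Z; rotation is an isometry so areas/perimeters/island counts are preserved). Overall, the cross-section has 2 separate islands. Undo the 85° rotation: the query point maps to (5.461, 11.018) in the un-rotated model frame. The nearest boundary edge runs (5.40, 9.00)→(10.00, 9.00); distance from the point to it = 2.02 mm. The point is not inside any of the regions above, so it lies outside the cross-section (2.02 mm from the nearest boundary).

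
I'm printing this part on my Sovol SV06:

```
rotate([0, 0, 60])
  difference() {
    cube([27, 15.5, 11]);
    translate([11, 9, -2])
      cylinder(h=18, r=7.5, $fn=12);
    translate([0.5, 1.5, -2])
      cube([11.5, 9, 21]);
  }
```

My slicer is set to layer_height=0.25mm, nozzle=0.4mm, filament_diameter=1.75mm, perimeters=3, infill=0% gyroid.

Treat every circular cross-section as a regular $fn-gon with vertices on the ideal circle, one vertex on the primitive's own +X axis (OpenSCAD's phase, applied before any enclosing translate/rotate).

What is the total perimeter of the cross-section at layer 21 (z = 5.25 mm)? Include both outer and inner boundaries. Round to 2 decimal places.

126.33 mm

At z = 5.25 mm: the cube is present — its section is the full 27×15.5 rectangle (perimeter 85.00 mm); the cylinder at (11, 9): section is a regular 12-gon, circumradius r=7.5 (perimeter = 2·12·7.500·sin(180°/12) = 46.59 mm); the cube at (0.5, 1.5) is present — its section is the full 11.5×9 rectangle (perimeter 41.00 mm); After the difference (first − rest): starting from the 27×15.5 cube, the r=7.5 cylinder at (11, 9) partially overlaps it — only the 165.02 mm² overlap (of its 168.75 mm²) is removed, clipping the outline; the 11.5×9 cube at (0.5, 1.5) partially overlaps it — only the 41.50 mm² overlap (of its 103.50 mm²) is removed, clipping the outline — boundary = 126.33 mm; (rotated 60° about Z; rotation is an isometry so areas/perimeters/island counts are preserved). Overall, the cross-section is a single solid region. Total boundary length (outer) = 126.33 mm.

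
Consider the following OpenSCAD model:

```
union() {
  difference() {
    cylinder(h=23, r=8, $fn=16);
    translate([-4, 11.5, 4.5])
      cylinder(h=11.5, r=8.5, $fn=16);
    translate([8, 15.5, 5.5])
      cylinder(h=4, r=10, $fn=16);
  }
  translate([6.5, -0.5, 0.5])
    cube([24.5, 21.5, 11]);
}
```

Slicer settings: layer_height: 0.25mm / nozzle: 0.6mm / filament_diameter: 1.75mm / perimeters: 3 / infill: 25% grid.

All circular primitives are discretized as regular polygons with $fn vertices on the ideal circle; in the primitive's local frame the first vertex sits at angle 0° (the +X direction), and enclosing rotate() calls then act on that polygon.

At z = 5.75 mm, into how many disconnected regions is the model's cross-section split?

1

At z = 5.75 mm: the r=8 cylinder gives a regular 16-gon of circumradius 8 (constant along its height); the cylinder at (-4, 11.5): section is a regular 16-gon, circumradius r=8.5; the r=10 cylinder at (8, 15.5) gives a regular 16-gon of circumradius 10 (constant along its height); Subtracting the remaining from the first: starting from the r=8 cylinder, the r=8.5 cylinder at (-4, 11.5) partially overlaps it — only the 30.43 mm² overlap (of its 221.19 mm²) is removed, clipping the outline; the r=10 cylinder at (8, 15.5) partially overlaps it — only the 0.57 mm² overlap (of its 306.15 mm²) is removed, clipping the outline — 1 connected region; the 24.5×21.5 cube at (6.5, -0.5) contributes its full rectangle; Taking the union: the regions partially overlap (shared area 4.98 mm²), so overlapping operands fuse into one piece — 1 connected region. The result has 1 disconnected region.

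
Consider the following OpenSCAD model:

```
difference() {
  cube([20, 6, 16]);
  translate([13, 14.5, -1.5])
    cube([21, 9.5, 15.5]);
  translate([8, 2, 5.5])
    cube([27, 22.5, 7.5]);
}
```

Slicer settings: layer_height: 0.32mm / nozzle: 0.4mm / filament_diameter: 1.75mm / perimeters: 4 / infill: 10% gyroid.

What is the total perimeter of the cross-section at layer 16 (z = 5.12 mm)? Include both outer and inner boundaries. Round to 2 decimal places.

52.00 mm

At z = 5.12 mm: the cube is present — its section is the full 20×6 rectangle (perimeter 52.00 mm); the cube at (13, 14.5) is present — its section is the full 21×9.5 rectangle (perimeter 61.00 mm); the cube at (8, 2) does not reach this height (z outside [5.5, 13]); Subtracting the remaining from the first: starting from the 20×6 cube, the 21×9.5 cube at (13, 14.5) misses the remaining region (no effect) — boundary = 52.00 mm. Overall, the cross-section is a single solid region. Total boundary length (outer) = 52.00 mm.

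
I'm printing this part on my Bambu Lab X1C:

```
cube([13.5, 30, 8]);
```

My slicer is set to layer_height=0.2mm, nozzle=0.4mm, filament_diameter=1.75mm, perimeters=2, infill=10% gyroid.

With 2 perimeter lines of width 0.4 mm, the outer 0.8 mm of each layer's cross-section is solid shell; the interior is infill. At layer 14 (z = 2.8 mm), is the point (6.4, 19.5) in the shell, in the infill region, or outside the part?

At z = 2.8 mm: the cube (footprint 13.5×30) is included at this height. Overall, the cross-section is a single solid region. The nearest boundary edge runs (0.00, 30.00)→(0.00, 0.00); distance from the point to it = 6.40 mm. The point is inside the cross-section and 6.40 mm from the nearest boundary — more than the 0.8 mm shell width (2 × 0.4), so it's in the infill interior.

infill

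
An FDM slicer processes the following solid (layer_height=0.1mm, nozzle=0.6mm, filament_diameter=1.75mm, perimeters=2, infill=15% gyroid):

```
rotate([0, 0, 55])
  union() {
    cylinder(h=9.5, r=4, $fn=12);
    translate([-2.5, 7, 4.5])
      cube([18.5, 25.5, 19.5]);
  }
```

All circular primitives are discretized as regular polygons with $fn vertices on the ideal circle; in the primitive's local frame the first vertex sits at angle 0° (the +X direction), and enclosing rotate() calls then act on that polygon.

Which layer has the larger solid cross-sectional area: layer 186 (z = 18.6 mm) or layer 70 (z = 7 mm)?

layer 70 (z = 7 mm)

Layer 186 (z = 18.6): the cylinder is not intersected at this z (z outside [0, 9.5]); the cube at (-2.5, 7) is present — its section is the full 18.5×25.5 rectangle (area 471.75 mm²); Combining (union): only the 18.5×25.5 cube at (-2.5, 7) is present, so the union is just that shape — area = 471.75 mm²; (whole slice rotated 55° about Z — lengths, areas and connectivity unchanged). So its area = 471.75 mm². Layer 70 (z = 7): the r=4 cylinder contributes a regular 12-gon of circumradius 4 (area = (12/2)·4.000²·sin(360°/12) = 48.00 mm²); the cube at (-2.5, 7) is present — its section is the full 18.5×25.5 rectangle (area 471.75 mm²); Taking the union: the 2 present regions are separate (no shared area or edge), so areas and boundary lengths simply add and each stays a separate island — area = 519.75 mm²; (whole slice rotated 55° about Z — lengths, areas and connectivity unchanged). So its area = 519.75 mm². Layer 70 is larger (519.75 vs 471.75 mm²).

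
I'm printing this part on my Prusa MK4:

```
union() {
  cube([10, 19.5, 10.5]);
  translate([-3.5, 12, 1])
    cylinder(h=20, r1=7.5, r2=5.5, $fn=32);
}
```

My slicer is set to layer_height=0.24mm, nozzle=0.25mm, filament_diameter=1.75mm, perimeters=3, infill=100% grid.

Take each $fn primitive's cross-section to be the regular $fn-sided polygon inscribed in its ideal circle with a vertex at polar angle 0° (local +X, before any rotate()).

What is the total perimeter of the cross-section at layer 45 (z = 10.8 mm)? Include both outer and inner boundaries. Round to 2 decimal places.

At z = 10.8 mm: the cube is absent (z outside [0, 10.5]); the cone at (-3.5, 12) contributes a regular 32-gon of circumradius 6.520 (interpolated between r1=7.5 and r2=5.5 at t=0.490) (perimeter = 2·32·6.520·sin(180°/32) = 40.90 mm); Taking the union: only the cone at (-3.5, 12) is present, so the union is just that shape — boundary = 40.90 mm. Overall, the cross-section is a single solid region. Total boundary length (outer) = 40.90 mm.

40.90 mm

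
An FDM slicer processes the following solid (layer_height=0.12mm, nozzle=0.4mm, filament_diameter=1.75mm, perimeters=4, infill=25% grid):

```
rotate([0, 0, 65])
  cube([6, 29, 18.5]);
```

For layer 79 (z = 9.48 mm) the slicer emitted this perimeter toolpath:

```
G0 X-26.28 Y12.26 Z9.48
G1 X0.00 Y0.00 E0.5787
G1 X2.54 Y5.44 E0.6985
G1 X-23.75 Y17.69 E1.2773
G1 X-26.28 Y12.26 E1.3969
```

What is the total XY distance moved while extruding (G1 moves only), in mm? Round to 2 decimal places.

Sum the Euclidean lengths of each G1 segment: total = 70.00 mm.

70.00 mm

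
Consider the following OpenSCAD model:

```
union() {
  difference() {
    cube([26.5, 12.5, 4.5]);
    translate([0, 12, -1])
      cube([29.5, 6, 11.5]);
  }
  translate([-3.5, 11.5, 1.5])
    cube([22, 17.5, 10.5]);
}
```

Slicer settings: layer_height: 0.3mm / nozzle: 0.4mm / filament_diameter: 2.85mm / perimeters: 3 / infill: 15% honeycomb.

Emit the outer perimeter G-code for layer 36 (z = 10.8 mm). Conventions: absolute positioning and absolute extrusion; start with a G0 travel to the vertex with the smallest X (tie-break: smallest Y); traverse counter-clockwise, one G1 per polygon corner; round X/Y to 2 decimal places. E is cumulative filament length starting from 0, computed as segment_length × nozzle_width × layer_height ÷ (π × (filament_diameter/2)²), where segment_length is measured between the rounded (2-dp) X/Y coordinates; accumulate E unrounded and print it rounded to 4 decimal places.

G0 X-3.50 Y11.50 Z10.80
G1 X18.50 Y11.50 E0.4138
G1 X18.50 Y29.00 E0.7430
G1 X-3.50 Y29.00 E1.1568
G1 X-3.50 Y11.50 E1.4860

At z = 10.8 mm: the cube does not reach this height (z outside [0, 4.5]); the cube at (0, 12) is absent (z outside [-1, 10.5]); Taking the first minus the rest: the first operand is absent here, so nothing remains; the cube at (-3.5, 11.5) is present — its section is the full 22×17.5 rectangle; Taking the union: only the 22×17.5 cube at (-3.5, 11.5) is present, so the union is just that shape — 1 connected region. The outline is a single polygon with 4 vertices. Extrusion per mm of travel: 0.4 × 0.3 / (π × 1.425²) = 0.018811. Accumulating E over each segment gives final E = 1.4860.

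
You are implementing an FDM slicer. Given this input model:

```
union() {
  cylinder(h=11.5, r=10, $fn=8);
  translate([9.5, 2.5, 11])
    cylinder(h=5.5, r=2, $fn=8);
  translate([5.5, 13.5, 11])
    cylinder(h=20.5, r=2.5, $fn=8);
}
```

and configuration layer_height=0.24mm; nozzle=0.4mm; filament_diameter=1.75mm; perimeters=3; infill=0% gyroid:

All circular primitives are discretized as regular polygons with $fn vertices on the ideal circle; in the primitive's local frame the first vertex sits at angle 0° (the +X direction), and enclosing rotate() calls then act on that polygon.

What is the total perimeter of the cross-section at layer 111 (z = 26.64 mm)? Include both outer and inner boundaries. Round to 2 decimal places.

15.31 mm

At z = 26.64 mm: the cylinder does not reach this height (z outside [0, 11.5]); the cylinder at (9.5, 2.5) is not intersected at this z (z outside [11, 16.5]); the cylinder at (5.5, 13.5): section is a regular 8-gon, circumradius r=2.5 (perimeter = 2·8·2.500·sin(180°/8) = 15.31 mm); Combining (union): only the r=2.5 cylinder at (5.5, 13.5) is present, so the union is just that shape — boundary = 15.31 mm. Overall, the cross-section is a single solid region. Total boundary length (outer) = 15.31 mm.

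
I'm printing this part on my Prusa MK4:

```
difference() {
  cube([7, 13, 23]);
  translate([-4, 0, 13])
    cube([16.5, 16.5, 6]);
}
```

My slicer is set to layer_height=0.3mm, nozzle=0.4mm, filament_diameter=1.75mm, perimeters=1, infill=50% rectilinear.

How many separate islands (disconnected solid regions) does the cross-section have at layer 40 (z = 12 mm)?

At z = 12 mm: the cube (footprint 7×13) is included at this height; the cube at (-4, 0) does not reach this height (z outside [13, 19]); Subtracting the remaining from the first: none of the subtracted shapes is present at this height, so the 7×13 cube is unchanged — 1 connected region. Overall, the cross-section is a single solid region. Island count = 1.

1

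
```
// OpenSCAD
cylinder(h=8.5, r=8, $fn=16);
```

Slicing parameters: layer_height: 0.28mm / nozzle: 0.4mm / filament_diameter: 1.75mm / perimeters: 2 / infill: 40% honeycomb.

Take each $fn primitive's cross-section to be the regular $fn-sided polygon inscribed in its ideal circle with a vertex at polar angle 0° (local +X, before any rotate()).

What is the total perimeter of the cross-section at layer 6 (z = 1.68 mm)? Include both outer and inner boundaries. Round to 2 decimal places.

At z = 1.68 mm: the r=8 cylinder gives a regular 16-gon of circumradius 8 (constant along its height) (perimeter = 2·16·8.000·sin(180°/16) = 49.94 mm). Overall, the cross-section is a single solid region. Total boundary length (outer) = 49.94 mm.

49.94 mm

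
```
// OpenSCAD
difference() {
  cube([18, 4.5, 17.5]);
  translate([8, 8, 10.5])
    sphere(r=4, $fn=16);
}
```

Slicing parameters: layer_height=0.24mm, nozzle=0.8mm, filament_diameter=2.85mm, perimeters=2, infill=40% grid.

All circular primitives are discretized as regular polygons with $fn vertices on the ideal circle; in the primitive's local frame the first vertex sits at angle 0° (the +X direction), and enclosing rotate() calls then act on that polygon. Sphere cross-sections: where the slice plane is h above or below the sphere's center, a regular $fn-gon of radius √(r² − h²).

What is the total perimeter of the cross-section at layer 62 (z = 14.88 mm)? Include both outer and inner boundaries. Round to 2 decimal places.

At z = 14.88 mm: the cube is present — its section is the full 18×4.5 rectangle (perimeter 45.00 mm); the sphere at (8, 8) is not intersected at this z (|z−center|=4.380 > r=4); Subtracting the remaining from the first: none of the subtracted shapes is present at this height, so the 18×4.5 cube is unchanged — boundary = 45.00 mm. Overall, the cross-section is a single solid region. Total boundary length (outer) = 45.00 mm.

45.00 mm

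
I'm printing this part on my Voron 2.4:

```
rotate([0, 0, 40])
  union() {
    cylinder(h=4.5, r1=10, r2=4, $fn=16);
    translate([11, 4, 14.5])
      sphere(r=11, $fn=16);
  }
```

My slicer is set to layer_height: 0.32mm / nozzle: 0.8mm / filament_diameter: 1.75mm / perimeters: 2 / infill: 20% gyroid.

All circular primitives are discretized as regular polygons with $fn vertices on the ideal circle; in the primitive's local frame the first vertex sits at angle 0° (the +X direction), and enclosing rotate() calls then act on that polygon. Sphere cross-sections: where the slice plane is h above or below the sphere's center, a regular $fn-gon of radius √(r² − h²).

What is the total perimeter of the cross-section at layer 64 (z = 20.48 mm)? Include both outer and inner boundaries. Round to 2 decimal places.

57.64 mm

At z = 20.48 mm: the cone is not intersected at this z (z outside [0, 4.5]); the sphere at (11, 4): section is a regular 16-gon, circumradius = √(r²−h²) = √(11²−5.98²) = 9.233 (perimeter = 2·16·9.233·sin(180°/16) = 57.64 mm); Taking the union: only the r=11 sphere at (11, 4) is present, so the union is just that shape — boundary = 57.64 mm; (rotated 40° about Z; rotation is an isometry so areas/perimeters/island counts are preserved). Overall, the cross-section is a single solid region. Total boundary length (outer) = 57.64 mm.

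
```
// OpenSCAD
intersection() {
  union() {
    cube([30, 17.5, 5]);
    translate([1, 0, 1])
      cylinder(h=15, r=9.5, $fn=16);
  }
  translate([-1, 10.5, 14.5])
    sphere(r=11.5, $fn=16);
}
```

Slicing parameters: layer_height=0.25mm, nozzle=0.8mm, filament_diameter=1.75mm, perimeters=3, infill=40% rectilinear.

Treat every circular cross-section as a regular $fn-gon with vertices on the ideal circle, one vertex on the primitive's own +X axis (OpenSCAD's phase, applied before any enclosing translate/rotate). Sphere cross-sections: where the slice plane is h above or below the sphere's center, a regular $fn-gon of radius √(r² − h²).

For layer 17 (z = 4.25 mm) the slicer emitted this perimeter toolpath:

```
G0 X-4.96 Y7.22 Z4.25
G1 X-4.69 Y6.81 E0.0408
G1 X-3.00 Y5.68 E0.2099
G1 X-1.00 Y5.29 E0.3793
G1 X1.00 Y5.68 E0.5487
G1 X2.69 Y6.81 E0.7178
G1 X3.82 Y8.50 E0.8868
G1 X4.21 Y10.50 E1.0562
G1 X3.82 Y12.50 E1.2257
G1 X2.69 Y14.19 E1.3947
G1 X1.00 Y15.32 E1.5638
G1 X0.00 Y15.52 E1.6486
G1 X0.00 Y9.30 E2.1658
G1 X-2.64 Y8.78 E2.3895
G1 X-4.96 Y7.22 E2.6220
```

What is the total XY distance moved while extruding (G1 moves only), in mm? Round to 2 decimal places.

31.53 mm

Sum the Euclidean lengths of each G1 segment: total = 31.53 mm.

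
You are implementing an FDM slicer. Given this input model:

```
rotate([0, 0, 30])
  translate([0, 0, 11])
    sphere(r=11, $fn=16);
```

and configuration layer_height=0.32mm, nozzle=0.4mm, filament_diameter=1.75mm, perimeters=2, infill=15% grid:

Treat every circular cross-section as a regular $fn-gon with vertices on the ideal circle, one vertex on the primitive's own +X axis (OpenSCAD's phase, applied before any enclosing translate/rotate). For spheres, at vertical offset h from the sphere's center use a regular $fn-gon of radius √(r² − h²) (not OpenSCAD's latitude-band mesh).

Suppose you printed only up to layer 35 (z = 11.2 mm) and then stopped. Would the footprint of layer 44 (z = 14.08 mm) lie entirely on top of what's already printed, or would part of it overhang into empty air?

Compare the two slices. At z = 11.2: the r=11 sphere slices to a regular 16-gon of circumradius 10.998 (√(r²−h²) with h=0.2 from center) (area = (16/2)·10.998²·sin(360°/16) = 370.32 mm²); (whole slice rotated 30° about Z — lengths, areas and connectivity unchanged). At z = 14.08: the r=11 sphere contributes a regular 16-gon of circumradius √(11²−3.08²) = 10.560 (area = (16/2)·10.560²·sin(360°/16) = 341.40 mm²); (rotated 30° about Z; rotation is an isometry so areas/perimeters/island counts are preserved). Checking containment: the cross-section at z = 14.08 is a subset of the cross-section at z = 11.2.

entirely on top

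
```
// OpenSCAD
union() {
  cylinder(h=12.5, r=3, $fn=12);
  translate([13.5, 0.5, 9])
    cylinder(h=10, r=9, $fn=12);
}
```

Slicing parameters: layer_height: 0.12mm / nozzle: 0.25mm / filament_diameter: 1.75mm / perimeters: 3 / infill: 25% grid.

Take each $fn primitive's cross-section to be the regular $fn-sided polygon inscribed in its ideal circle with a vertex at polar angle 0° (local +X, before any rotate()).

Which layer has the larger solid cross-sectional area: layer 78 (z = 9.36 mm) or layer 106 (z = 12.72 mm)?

Layer 78 (z = 9.36): the r=3 cylinder gives a regular 12-gon of circumradius 3 (constant along its height) (area = (12/2)·3.000²·sin(360°/12) = 27.00 mm²); the cylinder at (13.5, 0.5): section is a regular 12-gon, circumradius r=9 (area = (12/2)·9.000²·sin(360°/12) = 243.00 mm²); Taking the union: the 2 present regions are separate (no shared area or edge), so areas and boundary lengths simply add and each stays a separate island — area = 270.00 mm². So its area = 270.00 mm². Layer 106 (z = 12.72): the cylinder is not intersected at this z (z outside [0, 12.5]); the r=9 cylinder at (13.5, 0.5) gives a regular 12-gon of circumradius 9 (constant along its height) (area = (12/2)·9.000²·sin(360°/12) = 243.00 mm²); Combining (union): only the r=9 cylinder at (13.5, 0.5) is present, so the union is just that shape — area = 243.00 mm². So its area = 243.00 mm². Layer 78 is larger (270.00 vs 243.00 mm²).

layer 78 (z = 9.36 mm)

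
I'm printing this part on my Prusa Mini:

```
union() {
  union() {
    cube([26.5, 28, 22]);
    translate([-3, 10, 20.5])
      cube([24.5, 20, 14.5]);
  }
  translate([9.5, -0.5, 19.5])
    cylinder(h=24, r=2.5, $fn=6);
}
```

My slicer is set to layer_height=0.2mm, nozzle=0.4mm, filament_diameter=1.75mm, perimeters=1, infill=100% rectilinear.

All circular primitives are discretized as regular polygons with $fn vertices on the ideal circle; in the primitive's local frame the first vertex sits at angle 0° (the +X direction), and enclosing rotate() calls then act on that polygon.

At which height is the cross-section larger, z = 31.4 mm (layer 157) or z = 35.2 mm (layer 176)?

layer 157 (z = 31.4 mm)

Layer 157 (z = 31.4): the cube does not reach this height (z outside [0, 22]); the cube at (-3, 10) (footprint 24.5×20) is included at this height (area 490.00 mm²); Taking the union: only the 24.5×20 cube at (-3, 10) is present, so the union is just that shape — area = 490.00 mm²; the cylinder at (9.5, -0.5): section is a regular 6-gon, circumradius r=2.5 (area = (6/2)·2.500²·sin(360°/6) = 16.24 mm²); Taking the union: the 2 present regions are separate (no shared area or edge), so areas and boundary lengths simply add and each stays a separate island — area = 506.24 mm². So its area = 506.24 mm². Layer 176 (z = 35.2): the cube does not reach this height (z outside [0, 22]); the cube at (-3, 10) is not intersected at this z (z outside [20.5, 35]); Merging all regions: nothing is present at this height; the r=2.5 cylinder at (9.5, -0.5) gives a regular 6-gon of circumradius 2.5 (constant along its height) (area = (6/2)·2.500²·sin(360°/6) = 16.24 mm²); Combining (union): only the r=2.5 cylinder at (9.5, -0.5) is present, so the union is just that shape — area = 16.24 mm². So its area = 16.24 mm². Layer 157 is larger (506.24 vs 16.24 mm²).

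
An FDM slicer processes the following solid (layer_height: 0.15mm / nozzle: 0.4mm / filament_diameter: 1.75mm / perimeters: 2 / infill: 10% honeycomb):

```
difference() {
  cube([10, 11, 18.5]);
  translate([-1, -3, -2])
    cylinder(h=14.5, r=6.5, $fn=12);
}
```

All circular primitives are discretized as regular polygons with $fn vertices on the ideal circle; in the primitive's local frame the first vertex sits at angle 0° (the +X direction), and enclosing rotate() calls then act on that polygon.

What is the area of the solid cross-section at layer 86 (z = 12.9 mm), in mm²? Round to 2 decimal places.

110.00 mm²

At z = 12.9 mm: the cube is present — its section is the full 10×11 rectangle (area 110.00 mm²); the cylinder at (-1, -3) does not reach this height (z outside [-2, 12.5]); Subtracting the remaining from the first: none of the subtracted shapes is present at this height, so the 10×11 cube is unchanged — area = 110.00 mm². Overall, the cross-section is a single solid region. Net area = 110.00 mm².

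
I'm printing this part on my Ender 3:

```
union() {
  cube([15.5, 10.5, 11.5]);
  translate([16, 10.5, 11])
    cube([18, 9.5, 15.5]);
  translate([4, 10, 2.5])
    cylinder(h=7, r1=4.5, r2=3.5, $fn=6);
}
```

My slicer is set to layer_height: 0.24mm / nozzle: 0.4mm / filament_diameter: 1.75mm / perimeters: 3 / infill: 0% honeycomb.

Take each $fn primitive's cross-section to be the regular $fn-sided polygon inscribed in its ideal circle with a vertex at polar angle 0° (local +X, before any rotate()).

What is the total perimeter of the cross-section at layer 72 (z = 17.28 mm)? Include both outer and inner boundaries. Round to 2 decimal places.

55.00 mm

At z = 17.28 mm: the cube is not intersected at this z (z outside [0, 11.5]); the cube at (16, 10.5) is present — its section is the full 18×9.5 rectangle (perimeter 55.00 mm); the cone at (4, 10) does not reach this height (z outside [2.5, 9.5]); Taking the union: only the 18×9.5 cube at (16, 10.5) is present, so the union is just that shape — boundary = 55.00 mm. Overall, the cross-section is a single solid region. Total boundary length (outer) = 55.00 mm.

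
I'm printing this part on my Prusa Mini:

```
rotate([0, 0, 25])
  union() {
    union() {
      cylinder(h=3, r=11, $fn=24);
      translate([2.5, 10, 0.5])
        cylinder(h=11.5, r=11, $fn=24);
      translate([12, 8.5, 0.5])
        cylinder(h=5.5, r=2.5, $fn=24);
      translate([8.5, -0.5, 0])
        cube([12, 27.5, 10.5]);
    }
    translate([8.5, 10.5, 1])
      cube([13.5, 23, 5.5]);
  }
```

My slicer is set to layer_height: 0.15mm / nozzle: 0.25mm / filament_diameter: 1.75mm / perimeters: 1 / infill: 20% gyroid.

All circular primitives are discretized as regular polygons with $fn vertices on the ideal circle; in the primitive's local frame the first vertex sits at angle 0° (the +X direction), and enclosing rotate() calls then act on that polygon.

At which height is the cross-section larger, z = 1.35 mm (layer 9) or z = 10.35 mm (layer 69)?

Layer 9 (z = 1.35): the r=11 cylinder contributes a regular 24-gon of circumradius 11 (area = (24/2)·11.000²·sin(360°/24) = 375.81 mm²); the r=11 cylinder at (2.5, 10) gives a regular 24-gon of circumradius 11 (constant along its height) (area = (24/2)·11.000²·sin(360°/24) = 375.81 mm²); the r=2.5 cylinder at (12, 8.5) gives a regular 24-gon of circumradius 2.5 (constant along its height) (area = (24/2)·2.500²·sin(360°/24) = 19.41 mm²); the 12×27.5 cube at (8.5, -0.5) contributes its full rectangle (area 330.00 mm²); Merging all regions: the regions partially overlap — summed areas 1101.02 mm² minus the doubly-counted overlap 247.33 mm² gives 853.69 mm² — area = 853.69 mm²; the 13.5×23 cube at (8.5, 10.5) contributes its full rectangle (area 310.50 mm²); Taking the union: the regions partially overlap — summed areas 1164.19 mm² minus the doubly-counted overlap 198.00 mm² gives 966.19 mm² — area = 966.19 mm²; (whole slice rotated 25° about Z — lengths, areas and connectivity unchanged). So its area = 966.19 mm². Layer 69 (z = 10.35): the cylinder does not reach this height (z outside [0, 3]); the r=11 cylinder at (2.5, 10) gives a regular 24-gon of circumradius 11 (constant along its height) (area = (24/2)·11.000²·sin(360°/24) = 375.81 mm²); the cylinder at (12, 8.5) is not intersected at this z (z outside [0.5, 6]); the cube at (8.5, -0.5) (footprint 12×27.5) is included at this height (area 330.00 mm²); Merging all regions: the regions partially overlap — summed areas 705.81 mm² minus the doubly-counted overlap 63.54 mm² gives 642.27 mm² — area = 642.27 mm²; the cube at (8.5, 10.5) does not reach this height (z outside [1, 6.5]); Merging all regions: only the result so far is present, so the union is just that shape — area = 642.27 mm²; (rotated 25° about Z; rotation is an isometry so areas/perimeters/island counts are preserved). So its area = 642.27 mm². Layer 9 is larger (966.19 vs 642.27 mm²).

layer 9 (z = 1.35 mm)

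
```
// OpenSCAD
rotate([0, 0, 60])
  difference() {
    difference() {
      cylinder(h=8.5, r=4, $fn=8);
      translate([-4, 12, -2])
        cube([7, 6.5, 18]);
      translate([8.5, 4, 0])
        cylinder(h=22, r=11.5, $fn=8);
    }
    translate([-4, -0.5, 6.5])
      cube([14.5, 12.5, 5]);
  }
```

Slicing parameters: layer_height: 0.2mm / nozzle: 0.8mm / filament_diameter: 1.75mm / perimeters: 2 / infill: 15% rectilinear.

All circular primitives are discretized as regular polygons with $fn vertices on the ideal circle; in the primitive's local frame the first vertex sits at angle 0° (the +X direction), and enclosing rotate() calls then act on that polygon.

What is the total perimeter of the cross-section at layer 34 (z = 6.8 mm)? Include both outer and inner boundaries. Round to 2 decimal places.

12.20 mm

At z = 6.8 mm: the r=4 cylinder gives a regular 8-gon of circumradius 4 (constant along its height) (perimeter = 2·8·4.000·sin(180°/8) = 24.49 mm); the cube at (-4, 12) is present — its section is the full 7×6.5 rectangle (perimeter 27.00 mm); the r=11.5 cylinder at (8.5, 4) contributes a regular 8-gon of circumradius 11.5 (perimeter = 2·8·11.500·sin(180°/8) = 70.41 mm); Taking the first minus the rest: starting from the r=4 cylinder, the 7×6.5 cube at (-4, 12) misses the remaining region (no effect); the r=11.5 cylinder at (8.5, 4) partially overlaps it — only the 31.80 mm² overlap (of its 374.06 mm²) is removed, clipping the outline — boundary = 17.16 mm; the cube at (-4, -0.5) (footprint 14.5×12.5) is included at this height (perimeter 54.00 mm); After the difference (first − rest): starting from the result so far, the 14.5×12.5 cube at (-4, -0.5) partially overlaps it — only the 5.55 mm² overlap (of its 181.25 mm²) is removed, clipping the outline — boundary = 12.20 mm; (whole slice rotated 60° about Z — lengths, areas and connectivity unchanged). Overall, the cross-section is a single solid region. Total boundary length (outer) = 12.20 mm.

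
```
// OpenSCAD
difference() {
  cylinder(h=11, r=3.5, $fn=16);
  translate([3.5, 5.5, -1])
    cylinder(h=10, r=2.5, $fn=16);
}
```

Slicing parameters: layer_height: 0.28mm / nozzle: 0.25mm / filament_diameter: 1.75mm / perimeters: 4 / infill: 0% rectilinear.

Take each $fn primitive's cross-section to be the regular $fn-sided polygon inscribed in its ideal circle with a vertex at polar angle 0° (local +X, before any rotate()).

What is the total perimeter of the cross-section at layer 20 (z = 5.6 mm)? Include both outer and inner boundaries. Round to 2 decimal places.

At z = 5.6 mm: the r=3.5 cylinder contributes a regular 16-gon of circumradius 3.5 (perimeter = 2·16·3.500·sin(180°/16) = 21.85 mm); the r=2.5 cylinder at (3.5, 5.5) gives a regular 16-gon of circumradius 2.5 (constant along its height) (perimeter = 2·16·2.500·sin(180°/16) = 15.61 mm); After the difference (first − rest): starting from the r=3.5 cylinder, the r=2.5 cylinder at (3.5, 5.5) misses the remaining region (no effect) — boundary = 21.85 mm. Overall, the cross-section is a single solid region. Total boundary length (outer) = 21.85 mm.

21.85 mm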